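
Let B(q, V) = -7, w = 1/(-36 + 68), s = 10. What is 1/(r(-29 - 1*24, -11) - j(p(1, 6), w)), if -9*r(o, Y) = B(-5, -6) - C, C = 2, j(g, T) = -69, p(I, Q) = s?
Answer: 1/70 ≈ 0.014286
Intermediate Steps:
p(I, Q) = 10
w = 1/32 ≈ 0.031250
r(o, Y) = 1 (r(o, Y) = -(-7 - 1*2)/9 = -(-7 - 2)/9 = -1/9*(-9) = 1)
1/(r(-29 - 1*24, -11) - j(p(1, 6), w)) = 1/(1 - 1*(-69)) = 1/(1 + 69) = 1/70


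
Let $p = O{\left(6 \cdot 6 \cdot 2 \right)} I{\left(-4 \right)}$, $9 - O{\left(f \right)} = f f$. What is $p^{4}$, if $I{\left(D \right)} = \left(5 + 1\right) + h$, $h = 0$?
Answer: $929493630506250000$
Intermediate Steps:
$I{\left(D \right)} = 6$ ($I{\left(D \right)} = \left(5 + 1\right) + 0 = 6 + 0 = 6$)
$O{\left(f \right)} = 9 - f^{2}$ ($O{\left(f \right)} = 9 - f f = 9 - f^{2}$)
$p = -31050$ ($p = \left(9 - \left(6 \cdot 6 \cdot 2\right)^{2}\right) 6 = \left(9 - \left(36 \cdot 2\right)^{2}\right) 6 = \left(9 - 72^{2}\right) 6 = \left(9 - 5184\right) 6 = \left(-5175\right) 6 = -31050$)
$p^{4} = \left(-31050\right)^{4} = 929493630506250000$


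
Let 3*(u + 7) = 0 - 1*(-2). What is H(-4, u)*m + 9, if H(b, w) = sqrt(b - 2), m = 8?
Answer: 9 + 8*I*sqrt(6) ≈ 9.0 + 19.596*I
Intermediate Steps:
u = -19/3 (u = -7 + (0 - 1*(-2))/3 = -7 + (0 + 2)/3 = -7 + (1/3)*2 = -7 + 2/3 = -19/3 ≈ -6.3333)
H(b, w) = sqrt(-2 + b)
H(-4, u)*m + 9 = sqrt(-2 - 4)*8 + 9 = sqrt(-6)*8 + 9 = (I*sqrt(6))*8 + 9 = 8*I*sqrt(6) + 9 = 9 + 8*I*sqrt(6)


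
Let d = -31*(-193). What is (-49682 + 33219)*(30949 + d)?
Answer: -608011516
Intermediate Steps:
d = 5983
(-49682 + 33219)*(30949 + d) = (-49682 + 33219)*(30949 + 5983) = -16463*36932 = -608011516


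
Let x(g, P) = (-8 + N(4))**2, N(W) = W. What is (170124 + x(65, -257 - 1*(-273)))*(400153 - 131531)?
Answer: 45703347080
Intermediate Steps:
x(g, P) = 16 (x(g, P) = (-8 + 4)**2 = (-4)**2 = 16)
(170124 + x(65, -257 - 1*(-273)))*(400153 - 131531) = (170124 + 16)*(400153 - 131531) = 170140*268622 = 45703347080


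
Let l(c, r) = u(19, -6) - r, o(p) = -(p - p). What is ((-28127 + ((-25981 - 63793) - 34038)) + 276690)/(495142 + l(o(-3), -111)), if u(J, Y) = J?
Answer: 124751/495272 ≈ 0.25188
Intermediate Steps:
o(p) = 0 (o(p) = -1*0 = 0)
l(c, r) = 19 - r
((-28127 + ((-25981 - 63793) - 34038)) + 276690)/(495142 + l(o(-3), -111)) = ((-28127 + ((-25981 - 63793) - 34038)) + 276690)/(495142 + (19 - 1*(-111))) = ((-28127 + (-89774 - 34038)) + 276690)/(495142 + (19 + 111)) = ((-28127 - 123812) + 276690)/(495142 + 130) = (-151939 + 276690)/495272 = 124751*(1/495272) = 124751/495272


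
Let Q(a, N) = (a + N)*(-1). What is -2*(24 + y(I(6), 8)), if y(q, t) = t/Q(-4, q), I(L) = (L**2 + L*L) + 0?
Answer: -812/17 ≈ -47.765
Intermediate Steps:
Q(a, N) = -N - a (Q(a, N) = (N + a)*(-1) = -N - a)
I(L) = 2*L**2 (I(L) = (L**2 + L**2) + 0 = 2*L**2 + 0 = 2*L**2)
y(q, t) = t/(4 - q) (y(q, t) = t/(-q - 1*(-4)) = t/(-q + 4) = t/(4 - q))
-2*(24 + y(I(6), 8)) = -2*(24 - 1*8/(-4 + 2*6**2)) = -2*(24 - 1*8/(-4 + 2*36)) = -2*(24 - 1*8/(-4 + 72)) = -2*(24 - 1*8/68) = -2*(24 - 1*8*1/68) = -2*(24 - 2/17) = -2*406/17 = -812/17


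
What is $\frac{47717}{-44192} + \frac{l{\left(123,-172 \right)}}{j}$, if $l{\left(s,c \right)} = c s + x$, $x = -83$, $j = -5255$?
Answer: $\frac{687841053}{232228960} \approx 2.9619$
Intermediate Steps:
$l{\left(s,c \right)} = -83 + c s$ ($l{\left(s,c \right)} = c s - 83 = -83 + c s$)
$\frac{47717}{-44192} + \frac{l{\left(123,-172 \right)}}{j} = \frac{47717}{-44192} + \frac{-83 - 21156}{-5255} = 47717 \left(- \frac{1}{44192}\right) + \left(-83 - 21156\right) \left(- \frac{1}{5255}\right) = - \frac{47717}{44192} - - \frac{21239}{5255} = - \frac{47717}{44192} + \frac{21239}{5255} = \frac{687841053}{232228960}$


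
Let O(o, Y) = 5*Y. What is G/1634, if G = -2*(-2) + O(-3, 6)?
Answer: 17/817 ≈ 0.020808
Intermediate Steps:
G = 34 (G = -2*(-2) + 5*6 = 4 + 30 = 34)
G/1634 = 34/1634 = (1/1634)*34 = 17/817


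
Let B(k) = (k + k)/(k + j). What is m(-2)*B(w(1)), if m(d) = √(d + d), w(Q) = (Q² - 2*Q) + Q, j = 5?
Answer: 0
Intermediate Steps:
w(Q) = Q² - Q
B(k) = 2*k/(5 + k) (B(k) = (k + k)/(k + 5) = (2*k)/(5 + k) = 2*k/(5 + k))
m(d) = √2*√d (m(d) = √(2*d) = √2*√d)
m(-2)*B(w(1)) = (√2*√(-2))*(2*(1*(-1 + 1))/(5 + 1*(-1 + 1))) = (√2*(I*√2))*(2*(1*0)/(5 + 1*0)) = (2*I)*(2*0/(5 + 0)) = (2*I)*(2*0/5) = (2*I)*(2*0*(⅕)) = (2*I)*0 = 0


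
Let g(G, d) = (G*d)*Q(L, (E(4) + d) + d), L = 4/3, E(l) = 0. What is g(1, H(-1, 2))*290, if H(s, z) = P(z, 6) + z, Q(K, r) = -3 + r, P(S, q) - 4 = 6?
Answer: 73080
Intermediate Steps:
P(S, q) = 10 (P(S, q) = 4 + 6 = 10)
L = 4/3 (L = 4*(⅓) = 4/3 ≈ 1.3333)
H(s, z) = 10 + z
g(G, d) = G*d*(-3 + 2*d) (g(G, d) = (G*d)*(-3 + ((0 + d) + d)) = (G*d)*(-3 + (d + d)) = (G*d)*(-3 + 2*d) = G*d*(-3 + 2*d))
g(1, H(-1, 2))*290 = (1*(10 + 2)*(-3 + 2*(10 + 2)))*290 = (1*12*(-3 + 2*12))*290 = (1*12*(-3 + 24))*290 = (1*12*21)*290 = 252*290 = 73080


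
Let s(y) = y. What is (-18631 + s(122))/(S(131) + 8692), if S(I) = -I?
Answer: -18509/8561 ≈ -2.1620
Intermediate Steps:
(-18631 + s(122))/(S(131) + 8692) = (-18631 + 122)/(-1*131 + 8692) = -18509/(-131 + 8692) = -18509/8561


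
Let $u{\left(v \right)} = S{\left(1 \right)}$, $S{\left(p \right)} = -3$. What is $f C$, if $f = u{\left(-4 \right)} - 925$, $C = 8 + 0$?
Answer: $-7424$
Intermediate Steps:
$u{\left(v \right)} = -3$
$C = 8$
$f = -928$ ($f = -3 - 925 = -928$)
$f C = \left(-928\right) 8 = -7424$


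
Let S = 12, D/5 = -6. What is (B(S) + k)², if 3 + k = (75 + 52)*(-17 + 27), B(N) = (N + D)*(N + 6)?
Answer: 889249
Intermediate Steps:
D = -30 (D = 5*(-6) = -30)
B(N) = (-30 + N)*(6 + N) (B(N) = (N - 30)*(N + 6) = (-30 + N)*(6 + N))
k = 1267 (k = -3 + (75 + 52)*(-17 + 27) = -3 + 127*10 = -3 + 1270 = 1267)
(B(S) + k)² = ((-180 + 12² - 24*12) + 1267)² = ((-180 + 144 - 288) + 1267)² = (-324 + 1267)² = 943² = 889249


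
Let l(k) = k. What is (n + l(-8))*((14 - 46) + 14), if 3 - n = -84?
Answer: -1422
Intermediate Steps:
n = 87 (n = 3 - 1*(-84) = 3 + 84 = 87)
(n + l(-8))*((14 - 46) + 14) = (87 - 8)*((14 - 46) + 14) = 79*(-32 + 14) = 79*(-18) = -1422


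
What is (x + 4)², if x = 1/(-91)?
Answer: 131769/8281 ≈ 15.912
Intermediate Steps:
x = -1/91 ≈ -0.010989
(x + 4)² = (-1/91 + 4)² = (363/91)² = 131769/8281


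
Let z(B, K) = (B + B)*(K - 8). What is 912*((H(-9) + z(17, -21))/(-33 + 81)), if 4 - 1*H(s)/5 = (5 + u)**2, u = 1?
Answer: -21774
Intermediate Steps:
z(B, K) = 2*B*(-8 + K) (z(B, K) = (2*B)*(-8 + K) = 2*B*(-8 + K))
H(s) = -160 (H(s) = 20 - 5*(5 + 1)**2 = 20 - 5*6**2 = 20 - 5*36 = 20 - 180 = -160)
912*((H(-9) + z(17, -21))/(-33 + 81)) = 912*((-160 + 2*17*(-8 - 21))/(-33 + 81)) = 912*((-160 + 2*17*(-29))/48) = 912*((-160 - 986)*(1/48)) = 912*(-1146*1/48) = 912*(-191/8) = -21774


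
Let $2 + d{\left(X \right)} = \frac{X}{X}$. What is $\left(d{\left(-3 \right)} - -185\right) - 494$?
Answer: $-310$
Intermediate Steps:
$d{\left(X \right)} = -1$ ($d{\left(X \right)} = -2 + \frac{X}{X} = -2 + 1 = -1$)
$\left(d{\left(-3 \right)} - -185\right) - 494 = \left(-1 - -185\right) - 494 = \left(-1 + 185\right) - 494 = 184 - 494 = -310$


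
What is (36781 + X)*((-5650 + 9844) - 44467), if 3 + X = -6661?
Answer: -1212901941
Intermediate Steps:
X = -6664 (X = -3 - 6661 = -6664)
(36781 + X)*((-5650 + 9844) - 44467) = (36781 - 6664)*((-5650 + 9844) - 44467) = 30117*(4194 - 44467) = 30117*(-40273) = -1212901941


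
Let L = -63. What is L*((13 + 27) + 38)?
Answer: -4914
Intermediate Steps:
L*((13 + 27) + 38) = -63*((13 + 27) + 38) = -63*(40 + 38) = -63*78 = -4914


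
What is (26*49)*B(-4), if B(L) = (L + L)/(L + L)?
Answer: 1274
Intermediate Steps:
B(L) = 1 (B(L) = (2*L)/((2*L)) = (2*L)*(1/(2*L)) = 1)
(26*49)*B(-4) = (26*49)*1 = 1274*1 = 1274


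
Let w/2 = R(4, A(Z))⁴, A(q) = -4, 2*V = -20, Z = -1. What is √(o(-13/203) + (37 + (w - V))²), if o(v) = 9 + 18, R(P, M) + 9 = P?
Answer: 2*√420559 ≈ 1297.0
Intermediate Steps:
V = -10 (V = (½)*(-20) = -10)
R(P, M) = -9 + P
o(v) = 27
w = 1250 (w = 2*(-9 + 4)⁴ = 2*(-5)⁴ = 2*625 = 1250)
√(o(-13/203) + (37 + (w - V))²) = √(27 + (37 + (1250 - 1*(-10)))²) = √(27 + (37 + (1250 + 10))²) = √(27 + (37 + 1260)²) = √(27 + 1297²) = √(27 + 1682209) = √1682236 = 2*√420559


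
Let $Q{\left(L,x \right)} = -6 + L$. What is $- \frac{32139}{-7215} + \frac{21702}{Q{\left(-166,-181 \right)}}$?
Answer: $- \frac{25175337}{206830} \approx -121.72$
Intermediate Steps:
$- \frac{32139}{-7215} + \frac{21702}{Q{\left(-166,-181 \right)}} = - \frac{32139}{-7215} + \frac{21702}{-6 - 166} = \left(-32139\right) \left(- \frac{1}{7215}\right) + \frac{21702}{-172} = \frac{10713}{2405} + 21702 \left(- \frac{1}{172}\right) = \frac{10713}{2405} - \frac{10851}{86} = - \frac{25175337}{206830}$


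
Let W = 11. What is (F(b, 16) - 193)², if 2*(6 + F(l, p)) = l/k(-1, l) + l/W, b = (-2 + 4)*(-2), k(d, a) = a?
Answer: 19105641/484 ≈ 39474.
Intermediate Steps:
b = -4 (b = 2*(-2) = -4)
F(l, p) = -11/2 + l/22 (F(l, p) = -6 + (l/l + l/11)/2 = -6 + (1 + l*(1/11))/2 = -6 + (1 + l/11)/2 = -6 + (½ + l/22) = -11/2 + l/22)
(F(b, 16) - 193)² = ((-11/2 + (1/22)*(-4)) - 193)² = ((-11/2 - 2/11) - 193)² = (-125/22 - 193)² = (-4371/22)² = 19105641/484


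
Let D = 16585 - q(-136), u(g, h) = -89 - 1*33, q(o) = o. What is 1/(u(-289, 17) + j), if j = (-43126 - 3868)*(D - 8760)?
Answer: -1/374119356 ≈ -2.6729e-9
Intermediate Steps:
u(g, h) = -122 (u(g, h) = -89 - 33 = -122)
D = 16721 (D = 16585 - 1*(-136) = 16585 + 136 = 16721)
j = -374119234 (j = (-43126 - 3868)*(16721 - 8760) = -46994*7961 = -374119234)
1/(u(-289, 17) + j) = 1/(-122 - 374119234) = 1/(-374119356) = -1/374119356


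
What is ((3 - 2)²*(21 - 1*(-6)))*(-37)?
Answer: -999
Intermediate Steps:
((3 - 2)²*(21 - 1*(-6)))*(-37) = (1²*(21 + 6))*(-37) = (1*27)*(-37) = 27*(-37) = -999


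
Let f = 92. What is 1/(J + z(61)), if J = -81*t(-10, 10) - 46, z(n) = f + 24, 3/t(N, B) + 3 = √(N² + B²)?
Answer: 12641/774791 + 2430*√2/774791 ≈ 0.020751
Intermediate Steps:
t(N, B) = 3/(-3 + √(B² + N²)) (t(N, B) = 3/(-3 + √(N² + B²)) = 3/(-3 + √(B² + N²)))
z(n) = 116 (z(n) = 92 + 24 = 116)
J = -46 - 243/(-3 + 10*√2) (J = -243/(-3 + √(10² + (-10)²)) - 46 = -243/(-3 + √(100 + 100)) - 46 = -243/(-3 + √200) - 46 = -243/(-3 + 10*√2) - 46 = -46 - 243/(-3 + 10*√2) ≈ -67.809)
1/(J + z(61)) = 1/((-9515/191 - 2430*√2/191) + 116) = 1/(12641/191 - 2430*√2/191)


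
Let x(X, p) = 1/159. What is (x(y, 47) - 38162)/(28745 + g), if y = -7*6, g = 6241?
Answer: -6067757/5562774 ≈ -1.0908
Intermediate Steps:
y = -42
x(X, p) = 1/159
(x(y, 47) - 38162)/(28745 + g) = (1/159 - 38162)/(28745 + 6241) = -6067757/159/34986 = -6067757/159*1/34986 = -6067757/5562774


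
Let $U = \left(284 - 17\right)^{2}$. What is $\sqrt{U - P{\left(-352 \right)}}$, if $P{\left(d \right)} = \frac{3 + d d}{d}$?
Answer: $\frac{\sqrt{554787970}}{88} \approx 267.66$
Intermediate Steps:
$P{\left(d \right)} = \frac{3 + d^{2}}{d}$
$U = 71289$ ($U = 267^{2} = 71289$)
$\sqrt{U - P{\left(-352 \right)}} = \sqrt{71289 - \left(-352 + \frac{3}{-352}\right)} = \sqrt{71289 - \left(-352 + 3 \left(- \frac{1}{352}\right)\right)} = \sqrt{71289 - \left(-352 - \frac{3}{352}\right)} = \sqrt{71289 - - \frac{123907}{352}} = \sqrt{71289 + \frac{123907}{352}} = \sqrt{\frac{25217635}{352}} = \frac{\sqrt{554787970}}{88}$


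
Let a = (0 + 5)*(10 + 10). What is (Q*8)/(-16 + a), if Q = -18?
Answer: -12/7 ≈ -1.7143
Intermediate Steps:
a = 100 (a = 5*20 = 100)
(Q*8)/(-16 + a) = (-18*8)/(-16 + 100) = -144/84 = -144*1/84 = -12/7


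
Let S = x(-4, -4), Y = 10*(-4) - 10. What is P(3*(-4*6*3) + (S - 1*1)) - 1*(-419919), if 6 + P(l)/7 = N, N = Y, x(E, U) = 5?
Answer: 419527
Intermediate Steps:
Y = -50 (Y = -40 - 10 = -50)
S = 5
N = -50
P(l) = -392 (P(l) = -42 + 7*(-50) = -42 - 350 = -392)
P(3*(-4*6*3) + (S - 1*1)) - 1*(-419919) = -392 - 1*(-419919) = -392 + 419919 = 419527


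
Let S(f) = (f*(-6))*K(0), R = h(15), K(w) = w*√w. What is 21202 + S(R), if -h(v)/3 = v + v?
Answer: 21202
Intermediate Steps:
K(w) = w^(3/2)
h(v) = -6*v (h(v) = -3*(v + v) = -6*v)
R = -90 (R = -6*15 = -90)
S(f) = 0 (S(f) = (f*(-6))*0^(3/2) = -6*f*0 = 0)
21202 + S(R) = 21202 + 0 = 21202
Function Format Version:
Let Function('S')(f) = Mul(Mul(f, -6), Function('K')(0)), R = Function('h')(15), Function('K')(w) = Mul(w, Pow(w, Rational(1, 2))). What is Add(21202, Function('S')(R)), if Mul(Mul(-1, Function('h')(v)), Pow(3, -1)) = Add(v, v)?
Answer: 21202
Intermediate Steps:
Function('K')(w) = Pow(w, Rational(3, 2))
Function('h')(v) = Mul(-6, v) (Function('h')(v) = Mul(-3, Add(v, v)) = Mul(-3, Mul(2, v)) = Mul(-6, v))
R = -90 (R = Mul(-6, 15) = -90)
Function('S')(f) = 0 (Function('S')(f) = Mul(Mul(f, -6), Pow(0, Rational(3, 2))) = Mul(Mul(-6, f), 0) = 0)
Add(21202, Function('S')(R)) = Add(21202, 0) = 21202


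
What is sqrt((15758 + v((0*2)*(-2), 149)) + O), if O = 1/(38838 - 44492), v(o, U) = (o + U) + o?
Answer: 7*sqrt(10377764342)/5654 ≈ 126.12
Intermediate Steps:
v(o, U) = U + 2*o (v(o, U) = (U + o) + o = U + 2*o)
O = -1/5654 (O = 1/(-5654) = -1/5654 ≈ -0.00017687)
sqrt((15758 + v((0*2)*(-2), 149)) + O) = sqrt((15758 + (149 + 2*((0*2)*(-2)))) - 1/5654) = sqrt((15758 + (149 + 2*(0*(-2)))) - 1/5654) = sqrt((15758 + (149 + 2*0)) - 1/5654) = sqrt((15758 + (149 + 0)) - 1/5654) = sqrt((15758 + 149) - 1/5654) = sqrt(15907 - 1/5654) = sqrt(89938177/5654) = 7*sqrt(10377764342)/5654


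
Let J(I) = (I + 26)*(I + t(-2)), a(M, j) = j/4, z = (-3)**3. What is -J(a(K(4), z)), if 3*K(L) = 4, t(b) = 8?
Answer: -385/16 ≈ -24.063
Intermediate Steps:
K(L) = 4/3 (K(L) = (1/3)*4 = 4/3)
z = -27
a(M, j) = j/4 (a(M, j) = j*(1/4) = j/4)
J(I) = (8 + I)*(26 + I) (J(I) = (I + 26)*(I + 8) = (26 + I)*(8 + I) = (8 + I)*(26 + I))
-J(a(K(4), z)) = -(208 + ((1/4)*(-27))**2 + 34*((1/4)*(-27))) = -(208 + (-27/4)**2 + 34*(-27/4)) = -(208 + 729/16 - 459/2) = -1*385/16 = -385/16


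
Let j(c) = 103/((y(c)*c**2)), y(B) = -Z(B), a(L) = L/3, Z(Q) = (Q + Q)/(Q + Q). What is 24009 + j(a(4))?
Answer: 383217/16 ≈ 23951.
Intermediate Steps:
Z(Q) = 1 (Z(Q) = (2*Q)/((2*Q)) = (2*Q)*(1/(2*Q)) = 1)
a(L) = L/3 (a(L) = L*(1/3) = L/3)
y(B) = -1 (y(B) = -1*1 = -1)
j(c) = -103/c**2 (j(c) = 103/((-c**2)) = 103*(-1/c**2) = -103/c**2)
24009 + j(a(4)) = 24009 - 103/((1/3)*4)**2 = 24009 - 103/(4/3)**2 = 24009 - 103*9/16 = 24009 - 927/16 = 383217/16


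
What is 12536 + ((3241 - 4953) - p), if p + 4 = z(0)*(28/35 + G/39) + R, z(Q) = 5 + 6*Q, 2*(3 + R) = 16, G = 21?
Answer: 140612/13 ≈ 10816.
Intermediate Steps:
R = 5 (R = -3 + (½)*16 = -3 + 8 = 5)
p = 100/13 (p = -4 + ((5 + 6*0)*(28/35 + 21/39) + 5) = -4 + ((5 + 0)*(28*(1/35) + 21*(1/39)) + 5) = -4 + (5*(⅘ + 7/13) + 5) = -4 + (5*(87/65) + 5) = -4 + (87/13 + 5) = -4 + 152/13 = 100/13 ≈ 7.6923)
12536 + ((3241 - 4953) - p) = 12536 + ((3241 - 4953) - 1*100/13) = 12536 + (-1712 - 100/13) = 12536 - 22356/13 = 140612/13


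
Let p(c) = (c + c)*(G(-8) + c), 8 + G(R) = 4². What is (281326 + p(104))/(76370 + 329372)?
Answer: 152311/202871 ≈ 0.75078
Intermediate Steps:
G(R) = 8 (G(R) = -8 + 4² = -8 + 16 = 8)
p(c) = 2*c*(8 + c) (p(c) = (c + c)*(8 + c) = (2*c)*(8 + c) = 2*c*(8 + c))
(281326 + p(104))/(76370 + 329372) = (281326 + 2*104*(8 + 104))/(76370 + 329372) = (281326 + 2*104*112)/405742 = (281326 + 23296)*(1/405742) = 304622*(1/405742) = 152311/202871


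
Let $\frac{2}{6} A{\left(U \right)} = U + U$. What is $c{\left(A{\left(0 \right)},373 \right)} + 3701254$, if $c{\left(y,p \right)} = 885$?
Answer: $3702139$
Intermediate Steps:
$A{\left(U \right)} = 6 U$ ($A{\left(U \right)} = 3 \left(U + U\right) = 3 \cdot 2 U = 6 U$)
$c{\left(A{\left(0 \right)},373 \right)} + 3701254 = 885 + 3701254 = 3702139$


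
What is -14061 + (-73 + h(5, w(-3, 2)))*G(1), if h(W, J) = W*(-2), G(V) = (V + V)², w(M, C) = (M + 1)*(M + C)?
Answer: -14393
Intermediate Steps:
w(M, C) = (1 + M)*(C + M)
G(V) = 4*V² (G(V) = (2*V)² = 4*V²)
h(W, J) = -2*W
-14061 + (-73 + h(5, w(-3, 2)))*G(1) = -14061 + (-73 - 2*5)*(4*1²) = -14061 + (-73 - 10)*(4*1) = -14061 - 83*4 = -14061 - 332 = -14393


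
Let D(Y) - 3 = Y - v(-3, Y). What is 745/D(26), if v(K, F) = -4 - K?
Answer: 149/6 ≈ 24.833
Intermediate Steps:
D(Y) = 4 + Y (D(Y) = 3 + (Y - (-4 - 1*(-3))) = 3 + (Y - (-4 + 3)) = 3 + (Y - 1*(-1)) = 3 + (Y + 1) = 3 + (1 + Y) = 4 + Y)
745/D(26) = 745/(4 + 26) = 745/30 = 745*(1/30) = 149/6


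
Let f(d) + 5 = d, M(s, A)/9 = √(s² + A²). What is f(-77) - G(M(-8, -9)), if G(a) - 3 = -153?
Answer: 68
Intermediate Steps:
M(s, A) = 9*√(A² + s²) (M(s, A) = 9*√(s² + A²) = 9*√(A² + s²))
G(a) = -150 (G(a) = 3 - 153 = -150)
f(d) = -5 + d
f(-77) - G(M(-8, -9)) = (-5 - 77) - 1*(-150) = -82 + 150 = 68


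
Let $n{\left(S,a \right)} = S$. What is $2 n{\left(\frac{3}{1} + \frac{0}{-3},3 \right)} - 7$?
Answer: $-1$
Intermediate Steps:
$2 n{\left(\frac{3}{1} + \frac{0}{-3},3 \right)} - 7 = 2 \left(\frac{3}{1} + \frac{0}{-3}\right) - 7 = 2 \left(3 \cdot 1 + 0 \left(- \frac{1}{3}\right)\right) - 7 = 2 \left(3 + 0\right) - 7 = 2 \cdot 3 - 7 = 6 - 7 = -1$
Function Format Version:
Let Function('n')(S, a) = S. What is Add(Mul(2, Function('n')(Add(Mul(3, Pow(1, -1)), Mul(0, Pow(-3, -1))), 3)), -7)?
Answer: -1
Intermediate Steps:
Add(Mul(2, Function('n')(Add(Mul(3, Pow(1, -1)), Mul(0, Pow(-3, -1))), 3)), -7) = Add(Mul(2, Add(Mul(3, Pow(1, -1)), Mul(0, Pow(-3, -1)))), -7) = Add(Mul(2, Add(Mul(3, 1), Mul(0, Rational(-1, 3)))), -7) = Add(Mul(2, Add(3, 0)), -7) = Add(Mul(2, 3), -7) = Add(6, -7) = -1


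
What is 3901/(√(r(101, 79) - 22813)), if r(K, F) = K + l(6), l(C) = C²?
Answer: -3901*I*√5669/11338 ≈ -25.906*I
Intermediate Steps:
r(K, F) = 36 + K (r(K, F) = K + 6² = K + 36 = 36 + K)
3901/(√(r(101, 79) - 22813)) = 3901/(√((36 + 101) - 22813)) = 3901/(√(137 - 22813)) = 3901/(√(-22676)) = 3901/((2*I*√5669)) = 3901*(-I*√5669/11338) = -3901*I*√5669/11338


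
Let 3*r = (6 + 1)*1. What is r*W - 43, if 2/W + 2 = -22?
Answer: -1555/36 ≈ -43.194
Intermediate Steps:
W = -1/12 (W = 2/(-2 - 22) = 2/(-24) = 2*(-1/24) = -1/12 ≈ -0.083333)
r = 7/3 (r = ((6 + 1)*1)/3 = (7*1)/3 = (1/3)*7 = 7/3 ≈ 2.3333)
r*W - 43 = (7/3)*(-1/12) - 43 = -7/36 - 43 = -1555/36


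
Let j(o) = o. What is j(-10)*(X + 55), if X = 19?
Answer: -740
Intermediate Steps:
j(-10)*(X + 55) = -10*(19 + 55) = -10*74 = -740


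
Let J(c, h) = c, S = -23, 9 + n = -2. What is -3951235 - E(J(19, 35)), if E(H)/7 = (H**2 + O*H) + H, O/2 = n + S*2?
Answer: -3938733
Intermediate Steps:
n = -11 (n = -9 - 2 = -11)
O = -114 (O = 2*(-11 - 23*2) = 2*(-11 - 46) = 2*(-57) = -114)
E(H) = -791*H + 7*H**2 (E(H) = 7*((H**2 - 114*H) + H) = 7*(H**2 - 113*H) = -791*H + 7*H**2)
-3951235 - E(J(19, 35)) = -3951235 - 7*19*(-113 + 19) = -3951235 - 7*19*(-94) = -3951235 - 1*(-12502) = -3951235 + 12502 = -3938733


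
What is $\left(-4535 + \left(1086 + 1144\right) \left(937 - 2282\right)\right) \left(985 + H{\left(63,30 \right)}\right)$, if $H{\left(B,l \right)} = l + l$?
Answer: $-3139059825$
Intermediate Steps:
$H{\left(B,l \right)} = 2 l$
$\left(-4535 + \left(1086 + 1144\right) \left(937 - 2282\right)\right) \left(985 + H{\left(63,30 \right)}\right) = \left(-4535 + \left(1086 + 1144\right) \left(937 - 2282\right)\right) \left(985 + 2 \cdot 30\right) = \left(-4535 + 2230 \left(-1345\right)\right) \left(985 + 60\right) = \left(-4535 - 2999350\right) 1045 = \left(-3003885\right) 1045 = -3139059825$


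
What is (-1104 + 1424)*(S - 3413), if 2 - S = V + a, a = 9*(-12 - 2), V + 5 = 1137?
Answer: -1413440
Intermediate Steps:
V = 1132 (V = -5 + 1137 = 1132)
a = -126 (a = 9*(-14) = -126)
S = -1004 (S = 2 - (1132 - 126) = 2 - 1*1006 = 2 - 1006 = -1004)
(-1104 + 1424)*(S - 3413) = (-1104 + 1424)*(-1004 - 3413) = 320*(-4417) = -1413440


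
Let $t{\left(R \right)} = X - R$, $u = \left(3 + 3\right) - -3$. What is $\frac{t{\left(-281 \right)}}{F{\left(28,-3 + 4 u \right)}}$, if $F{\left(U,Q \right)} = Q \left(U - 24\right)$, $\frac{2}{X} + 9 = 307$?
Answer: $\frac{20935}{9834} \approx 2.1288$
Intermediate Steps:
$u = 9$ ($u = 6 + 3 = 9$)
$X = \frac{1}{149}$ ($X = \frac{2}{-9 + 307} = \frac{2}{298} = 2 \cdot \frac{1}{298} = \frac{1}{149} \approx 0.0067114$)
$F{\left(U,Q \right)} = Q \left(-24 + U\right)$ ($F{\left(U,Q \right)} = Q \left(U - 24\right) = Q \left(-24 + U\right)$)
$t{\left(R \right)} = \frac{1}{149} - R$
$\frac{t{\left(-281 \right)}}{F{\left(28,-3 + 4 u \right)}} = \frac{\frac{1}{149} - -281}{\left(-3 + 4 \cdot 9\right) \left(-24 + 28\right)} = \frac{\frac{1}{149} + 281}{\left(-3 + 36\right) 4} = \frac{41870}{149 \cdot 33 \cdot 4} = \frac{41870}{149 \cdot 132} = \frac{41870}{149} \cdot \frac{1}{132} = \frac{20935}{9834}$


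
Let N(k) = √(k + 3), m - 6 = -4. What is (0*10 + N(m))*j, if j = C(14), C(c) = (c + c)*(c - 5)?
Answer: 252*√5 ≈ 563.49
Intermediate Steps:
m = 2 (m = 6 - 4 = 2)
N(k) = √(3 + k)
C(c) = 2*c*(-5 + c) (C(c) = (2*c)*(-5 + c) = 2*c*(-5 + c))
j = 252 (j = 2*14*(-5 + 14) = 2*14*9 = 252)
(0*10 + N(m))*j = (0*10 + √(3 + 2))*252 = (0 + √5)*252 = √5*252 = 252*√5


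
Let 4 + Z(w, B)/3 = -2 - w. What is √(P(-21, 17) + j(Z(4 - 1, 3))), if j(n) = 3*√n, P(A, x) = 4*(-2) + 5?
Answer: √(-3 + 9*I*√3) ≈ 2.5372 + 3.072*I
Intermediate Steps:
P(A, x) = -3 (P(A, x) = -8 + 5 = -3)
Z(w, B) = -18 - 3*w (Z(w, B) = -12 + 3*(-2 - w) = -12 + (-6 - 3*w) = -18 - 3*w)
√(P(-21, 17) + j(Z(4 - 1, 3))) = √(-3 + 3*√(-18 - 3*(4 - 1))) = √(-3 + 3*√(-18 - 3*3)) = √(-3 + 3*√(-18 - 9)) = √(-3 + 3*√(-27)) = √(-3 + 3*(3*I*√3)) = √(-3 + 9*I*√3)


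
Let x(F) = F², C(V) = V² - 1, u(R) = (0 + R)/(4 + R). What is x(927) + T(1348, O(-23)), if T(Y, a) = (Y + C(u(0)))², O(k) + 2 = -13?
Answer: 2673738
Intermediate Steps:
u(R) = R/(4 + R)
O(k) = -15 (O(k) = -2 - 13 = -15)
C(V) = -1 + V²
T(Y, a) = (-1 + Y)² (T(Y, a) = (Y + (-1 + (0/(4 + 0))²))² = (Y + (-1 + (0/4)²))² = (Y + (-1 + (0*(¼))²))² = (Y + (-1 + 0²))² = (Y + (-1 + 0))² = (Y - 1)² = (-1 + Y)²)
x(927) + T(1348, O(-23)) = 927² + (1 - 1*1348)² = 859329 + (1 - 1348)² = 859329 + (-1347)² = 859329 + 1814409 = 2673738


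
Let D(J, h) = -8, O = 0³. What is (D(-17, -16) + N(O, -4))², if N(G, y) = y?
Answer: 144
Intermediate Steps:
O = 0
(D(-17, -16) + N(O, -4))² = (-8 - 4)² = (-12)² = 144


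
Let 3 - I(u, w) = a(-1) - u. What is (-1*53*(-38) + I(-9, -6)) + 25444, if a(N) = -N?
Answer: 27451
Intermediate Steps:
I(u, w) = 2 + u (I(u, w) = 3 - (-1*(-1) - u) = 3 - (1 - u) = 3 + (-1 + u) = 2 + u)
(-1*53*(-38) + I(-9, -6)) + 25444 = (-1*53*(-38) + (2 - 9)) + 25444 = (-53*(-38) - 7) + 25444 = (2014 - 7) + 25444 = 2007 + 25444 = 27451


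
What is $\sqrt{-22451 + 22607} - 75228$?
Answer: $-75228 + 2 \sqrt{39} \approx -75216.0$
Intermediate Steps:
$\sqrt{-22451 + 22607} - 75228 = \sqrt{156} + \left(-210920 + 135692\right) = 2 \sqrt{39} - 75228 = -75228 + 2 \sqrt{39}$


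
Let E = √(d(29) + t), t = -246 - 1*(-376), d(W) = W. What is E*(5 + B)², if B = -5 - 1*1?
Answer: √159 ≈ 12.610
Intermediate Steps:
B = -6 (B = -5 - 1 = -6)
t = 130 (t = -246 + 376 = 130)
E = √159 (E = √(29 + 130) = √159 ≈ 12.610)
E*(5 + B)² = √159*(5 - 6)² = √159*(-1)² = √159*1 = √159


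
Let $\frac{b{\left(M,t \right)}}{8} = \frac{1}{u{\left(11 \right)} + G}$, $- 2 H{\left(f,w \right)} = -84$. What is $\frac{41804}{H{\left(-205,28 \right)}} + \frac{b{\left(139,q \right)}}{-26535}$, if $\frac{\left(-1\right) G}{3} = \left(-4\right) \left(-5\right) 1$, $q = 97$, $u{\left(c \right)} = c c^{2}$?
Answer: $\frac{11189532354}{11241995} \approx 995.33$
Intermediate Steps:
$u{\left(c \right)} = c^{3}$
$H{\left(f,w \right)} = 42$ ($H{\left(f,w \right)} = \left(- \frac{1}{2}\right) \left(-84\right) = 42$)
$G = -60$ ($G = - 3 \left(-4\right) \left(-5\right) 1 = - 3 \cdot 20 \cdot 1 = \left(-3\right) 20 = -60$)
$b{\left(M,t \right)} = \frac{8}{1271}$ ($b{\left(M,t \right)} = \frac{8}{11^{3} - 60} = \frac{8}{1331 - 60} = \frac{8}{1271}$)
$\frac{41804}{H{\left(-205,28 \right)}} + \frac{b{\left(139,q \right)}}{-26535} = \frac{41804}{42} + \frac{8}{1271 \left(-26535\right)} = 41804 \cdot \frac{1}{42} + \frac{8}{1271} \left(- \frac{1}{26535}\right) = \frac{2986}{3} - \frac{8}{33725985} = \frac{11189532354}{11241995}$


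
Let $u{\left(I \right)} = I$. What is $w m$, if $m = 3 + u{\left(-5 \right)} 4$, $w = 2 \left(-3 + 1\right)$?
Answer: $68$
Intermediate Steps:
$w = -4$ ($w = 2 \left(-2\right) = -4$)
$m = -17$ ($m = 3 - 20 = -17$)
$w m = \left(-4\right) \left(-17\right) = 68$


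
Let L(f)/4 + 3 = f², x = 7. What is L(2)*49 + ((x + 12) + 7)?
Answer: 222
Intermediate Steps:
L(f) = -12 + 4*f²
L(2)*49 + ((x + 12) + 7) = (-12 + 4*2²)*49 + ((7 + 12) + 7) = (-12 + 4*4)*49 + (19 + 7) = (-12 + 16)*49 + 26 = 4*49 + 26 = 196 + 26 = 222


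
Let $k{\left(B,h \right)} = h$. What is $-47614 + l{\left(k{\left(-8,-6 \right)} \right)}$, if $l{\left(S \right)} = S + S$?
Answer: $-47626$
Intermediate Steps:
$l{\left(S \right)} = 2 S$
$-47614 + l{\left(k{\left(-8,-6 \right)} \right)} = -47614 + 2 \left(-6\right) = -47614 - 12 = -47626$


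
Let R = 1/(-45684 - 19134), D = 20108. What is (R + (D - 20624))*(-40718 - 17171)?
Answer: 148935434317/4986 ≈ 2.9871e+7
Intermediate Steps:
R = -1/64818 (R = 1/(-64818) = -1/64818 ≈ -1.5428e-5)
(R + (D - 20624))*(-40718 - 17171) = (-1/64818 + (20108 - 20624))*(-40718 - 17171) = (-1/64818 - 516)*(-57889) = -33446089/64818*(-57889) = 148935434317/4986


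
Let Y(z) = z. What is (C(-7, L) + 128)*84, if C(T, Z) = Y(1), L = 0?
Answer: 10836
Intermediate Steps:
C(T, Z) = 1
(C(-7, L) + 128)*84 = (1 + 128)*84 = 129*84 = 10836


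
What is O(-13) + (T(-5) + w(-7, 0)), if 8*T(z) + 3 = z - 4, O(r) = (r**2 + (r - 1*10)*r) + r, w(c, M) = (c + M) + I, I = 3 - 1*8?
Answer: 883/2 ≈ 441.50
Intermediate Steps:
I = -5 (I = 3 - 8 = -5)
w(c, M) = -5 + M + c (w(c, M) = (c + M) - 5 = (M + c) - 5 = -5 + M + c)
O(r) = r + r**2 + r*(-10 + r) (O(r) = (r**2 + (r - 10)*r) + r = (r**2 + (-10 + r)*r) + r = (r**2 + r*(-10 + r)) + r = r + r**2 + r*(-10 + r))
T(z) = -7/8 + z/8 (T(z) = -3/8 + (z - 4)/8 = -3/8 + (-4 + z)/8 = -3/8 + (-1/2 + z/8) = -7/8 + z/8)
O(-13) + (T(-5) + w(-7, 0)) = -13*(-9 + 2*(-13)) + ((-7/8 + (1/8)*(-5)) + (-5 + 0 - 7)) = -13*(-9 - 26) + ((-7/8 - 5/8) - 12) = -13*(-35) + (-3/2 - 12) = 455 - 27/2 = 883/2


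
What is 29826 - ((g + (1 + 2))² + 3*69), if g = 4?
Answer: 29570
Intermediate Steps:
29826 - ((g + (1 + 2))² + 3*69) = 29826 - ((4 + (1 + 2))² + 3*69) = 29826 - ((4 + 3)² + 207) = 29826 - (7² + 207) = 29826 - (49 + 207) = 29826 - 1*256 = 29826 - 256 = 29570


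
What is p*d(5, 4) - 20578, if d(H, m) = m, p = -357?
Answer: -22006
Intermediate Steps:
p*d(5, 4) - 20578 = -357*4 - 20578 = -1428 - 20578 = -22006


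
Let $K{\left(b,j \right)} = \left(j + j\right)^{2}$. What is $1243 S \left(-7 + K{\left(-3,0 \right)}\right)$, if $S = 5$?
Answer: $-43505$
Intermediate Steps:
$K{\left(b,j \right)} = 4 j^{2}$ ($K{\left(b,j \right)} = \left(2 j\right)^{2} = 4 j^{2}$)
$1243 S \left(-7 + K{\left(-3,0 \right)}\right) = 1243 \cdot 5 \left(-7 + 4 \cdot 0^{2}\right) = 1243 \cdot 5 \left(-7 + 4 \cdot 0\right) = 1243 \cdot 5 \left(-7 + 0\right) = 1243 \cdot 5 \left(-7\right) = 1243 \left(-35\right) = -43505$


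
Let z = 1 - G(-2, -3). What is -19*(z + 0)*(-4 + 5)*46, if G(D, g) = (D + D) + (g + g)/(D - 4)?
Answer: -3496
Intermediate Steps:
G(D, g) = 2*D + 2*g/(-4 + D) (G(D, g) = 2*D + (2*g)/(-4 + D) = 2*D + 2*g/(-4 + D))
z = 4 (z = 1 - 2*(-3 + (-2)**2 - 4*(-2))/(-4 - 2) = 1 - 2*(-3 + 4 + 8)/(-6) = 1 - 2*(-1)*9/6 = 1 - 1*(-3) = 1 + 3 = 4)
-19*(z + 0)*(-4 + 5)*46 = -19*(4 + 0)*(-4 + 5)*46 = -76*46 = -3496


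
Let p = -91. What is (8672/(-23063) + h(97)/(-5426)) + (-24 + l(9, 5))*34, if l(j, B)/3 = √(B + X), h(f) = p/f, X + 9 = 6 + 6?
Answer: -9909630623027/12138564286 + 204*√2 ≈ -527.88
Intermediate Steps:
X = 3 (X = -9 + (6 + 6) = -9 + 12 = 3)
h(f) = -91/f
l(j, B) = 3*√(3 + B) (l(j, B) = 3*√(B + 3) = 3*√(3 + B))
(8672/(-23063) + h(97)/(-5426)) + (-24 + l(9, 5))*34 = (8672/(-23063) - 91/97/(-5426)) + (-24 + 3*√(3 + 5))*34 = (8672*(-1/23063) - 91*1/97*(-1/5426)) + (-24 + 3*√8)*34 = (-8672/23063 - 91/97*(-1/5426)) + (-24 + 3*(2*√2))*34 = (-8672/23063 + 91/526322) + (-24 + 6*√2)*34 = -4562165651/12138564286 + (-816 + 204*√2) = -9909630623027/12138564286 + 204*√2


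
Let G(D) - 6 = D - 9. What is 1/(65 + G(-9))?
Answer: 1/53 ≈ 0.018868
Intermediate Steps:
G(D) = -3 + D (G(D) = 6 + (D - 9) = 6 + (-9 + D) = -3 + D)
1/(65 + G(-9)) = 1/(65 + (-3 - 9)) = 1/(65 - 12) = 1/53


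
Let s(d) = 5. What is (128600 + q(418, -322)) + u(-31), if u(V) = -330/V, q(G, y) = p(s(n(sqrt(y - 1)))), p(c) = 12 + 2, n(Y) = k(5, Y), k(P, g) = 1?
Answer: 3987364/31 ≈ 1.2862e+5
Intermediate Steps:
n(Y) = 1
p(c) = 14
q(G, y) = 14
(128600 + q(418, -322)) + u(-31) = (128600 + 14) - 330/(-31) = 128614 - 330*(-1/31) = 128614 + 330/31 = 3987364/31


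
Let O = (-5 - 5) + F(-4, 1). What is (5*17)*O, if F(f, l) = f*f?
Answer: 510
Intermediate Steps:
F(f, l) = f²
O = 6 (O = (-5 - 5) + (-4)² = -10 + 16 = 6)
(5*17)*O = (5*17)*6 = 85*6 = 510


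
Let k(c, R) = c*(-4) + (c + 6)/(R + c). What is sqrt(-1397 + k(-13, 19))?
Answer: I*sqrt(48462)/6 ≈ 36.69*I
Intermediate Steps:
k(c, R) = -4*c + (6 + c)/(R + c)
sqrt(-1397 + k(-13, 19)) = sqrt(-1397 + (6 - 13 - 4*(-13)**2 - 4*19*(-13))/(19 - 13)) = sqrt(-1397 + (6 - 13 - 4*169 + 988)/6) = sqrt(-1397 + (6 - 13 - 676 + 988)/6) = sqrt(-1397 + (1/6)*305) = sqrt(-1397 + 305/6) = sqrt(-8077/6) = I*sqrt(48462)/6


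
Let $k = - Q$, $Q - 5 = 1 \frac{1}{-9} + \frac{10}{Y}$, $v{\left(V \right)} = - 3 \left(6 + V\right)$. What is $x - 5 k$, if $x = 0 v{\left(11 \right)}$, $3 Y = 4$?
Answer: $\frac{1115}{18} \approx 61.944$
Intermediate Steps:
$Y = \frac{4}{3}$ ($Y = \frac{1}{3} \cdot 4 = \frac{4}{3} \approx 1.3333$)
$v{\left(V \right)} = -18 - 3 V$
$x = 0$ ($x = 0 \left(-18 - 33\right) = 0 \left(-51\right) = 0$)
$Q = \frac{223}{18}$ ($Q = 5 + \left(1 \frac{1}{-9} + \frac{10}{\frac{4}{3}}\right) = 5 + \left(1 \left(- \frac{1}{9}\right) + 10 \cdot \frac{3}{4}\right) = 5 + \left(- \frac{1}{9} + \frac{15}{2}\right) = 5 + \frac{133}{18} = \frac{223}{18} \approx 12.389$)
$k = - \frac{223}{18}$ ($k = \left(-1\right) \frac{223}{18} = - \frac{223}{18} \approx -12.389$)
$x - 5 k = 0 - - \frac{1115}{18} = 0 + \frac{1115}{18} = \frac{1115}{18}$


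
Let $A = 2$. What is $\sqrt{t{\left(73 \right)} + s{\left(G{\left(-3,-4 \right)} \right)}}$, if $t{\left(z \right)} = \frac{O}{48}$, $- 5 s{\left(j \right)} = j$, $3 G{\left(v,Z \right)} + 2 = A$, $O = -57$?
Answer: $\frac{i \sqrt{19}}{4} \approx 1.0897 i$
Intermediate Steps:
$G{\left(v,Z \right)} = 0$ ($G{\left(v,Z \right)} = - \frac{2}{3} + \frac{1}{3} \cdot 2 = - \frac{2}{3} + \frac{2}{3} = 0$)
$s{\left(j \right)} = - \frac{j}{5}$
$t{\left(z \right)} = - \frac{19}{16}$ ($t{\left(z \right)} = - \frac{57}{48} = \left(-57\right) \frac{1}{48} = - \frac{19}{16}$)
$\sqrt{t{\left(73 \right)} + s{\left(G{\left(-3,-4 \right)} \right)}} = \sqrt{- \frac{19}{16} - 0} = \sqrt{- \frac{19}{16} + 0} = \sqrt{- \frac{19}{16}} = \frac{i \sqrt{19}}{4}$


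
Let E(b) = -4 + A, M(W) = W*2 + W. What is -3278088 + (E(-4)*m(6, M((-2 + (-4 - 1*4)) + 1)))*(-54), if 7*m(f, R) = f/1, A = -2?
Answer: -22944672/7 ≈ -3.2778e+6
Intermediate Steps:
M(W) = 3*W (M(W) = 2*W + W = 3*W)
m(f, R) = f/7 (m(f, R) = (f/1)/7 = (f*1)/7 = f/7)
E(b) = -6 (E(b) = -4 - 2 = -6)
-3278088 + (E(-4)*m(6, M((-2 + (-4 - 1*4)) + 1)))*(-54) = -3278088 - 6*6/7*(-54) = -3278088 - 36/7*(-54) = -3278088 + 1944/7 = -22944672/7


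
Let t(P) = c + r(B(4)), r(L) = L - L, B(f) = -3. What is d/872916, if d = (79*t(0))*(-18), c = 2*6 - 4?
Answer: -948/72743 ≈ -0.013032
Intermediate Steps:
r(L) = 0
c = 8 (c = 12 - 4 = 8)
t(P) = 8 (t(P) = 8 + 0 = 8)
d = -11376 (d = (79*8)*(-18) = 632*(-18) = -11376)
d/872916 = -11376/872916 = -11376*1/872916 = -948/72743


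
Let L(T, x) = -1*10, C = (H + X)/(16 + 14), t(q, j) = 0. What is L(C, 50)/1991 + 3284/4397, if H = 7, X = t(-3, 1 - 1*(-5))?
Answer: 6494474/8754427 ≈ 0.74185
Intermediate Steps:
X = 0
C = 7/30 (C = (7 + 0)/(16 + 14) = 7/30 ≈ 0.23333)
L(T, x) = -10
L(C, 50)/1991 + 3284/4397 = -10/1991 + 3284/4397 = 6494474/8754427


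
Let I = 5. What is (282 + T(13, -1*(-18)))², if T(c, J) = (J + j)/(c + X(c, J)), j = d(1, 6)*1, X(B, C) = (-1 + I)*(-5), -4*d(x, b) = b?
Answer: 15327225/196 ≈ 78200.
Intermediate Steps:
d(x, b) = -b/4
X(B, C) = -20 (X(B, C) = (-1 + 5)*(-5) = 4*(-5) = -20)
j = -3/2 (j = -¼*6*1 = -3/2*1 = -3/2 ≈ -1.5000)
T(c, J) = (-3/2 + J)/(-20 + c) (T(c, J) = (J - 3/2)/(c - 20) = (-3/2 + J)/(-20 + c))
(282 + T(13, -1*(-18)))² = (282 + (-3/2 - 1*(-18))/(-20 + 13))² = (282 + (-3/2 + 18)/(-7))² = (282 - ⅐*33/2)² = (282 - 33/14)² = (3915/14)² = 15327225/196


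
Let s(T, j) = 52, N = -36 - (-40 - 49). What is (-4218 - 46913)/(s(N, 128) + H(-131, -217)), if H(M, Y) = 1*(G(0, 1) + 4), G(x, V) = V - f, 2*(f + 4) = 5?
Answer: -102262/117 ≈ -874.03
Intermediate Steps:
f = -3/2 (f = -4 + (1/2)*5 = -4 + 5/2 = -3/2 ≈ -1.5000)
N = 53 (N = -36 - 1*(-89) = -36 + 89 = 53)
G(x, V) = 3/2 + V (G(x, V) = V - 1*(-3/2) = V + 3/2 = 3/2 + V)
H(M, Y) = 13/2 (H(M, Y) = 1*((3/2 + 1) + 4) = 1*(5/2 + 4) = 1*(13/2) = 13/2)
(-4218 - 46913)/(s(N, 128) + H(-131, -217)) = (-4218 - 46913)/(52 + 13/2) = -51131/117/2 = -51131*2/117 = -102262/117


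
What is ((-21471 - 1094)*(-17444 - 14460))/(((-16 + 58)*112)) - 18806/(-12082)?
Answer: 19415371678/126861 ≈ 1.5304e+5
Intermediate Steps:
((-21471 - 1094)*(-17444 - 14460))/(((-16 + 58)*112)) - 18806/(-12082) = (-22565*(-31904))/((42*112)) - 18806*(-1/12082) = 719913760/4704 + 9403/6041 = 719913760*(1/4704) + 9403/6041 = 22497305/147 + 9403/6041 = 19415371678/126861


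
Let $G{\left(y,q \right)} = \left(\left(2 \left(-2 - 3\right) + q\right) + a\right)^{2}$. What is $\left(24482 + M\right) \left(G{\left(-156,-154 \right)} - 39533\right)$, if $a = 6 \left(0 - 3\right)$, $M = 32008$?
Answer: $-362044410$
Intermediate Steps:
$a = -18$ ($a = 6 \left(-3\right) = -18$)
$G{\left(y,q \right)} = \left(-28 + q\right)^{2}$ ($G{\left(y,q \right)} = \left(\left(2 \left(-2 - 3\right) + q\right) - 18\right)^{2} = \left(\left(2 \left(-5\right) + q\right) - 18\right)^{2} = \left(\left(-10 + q\right) - 18\right)^{2} = \left(-28 + q\right)^{2}$)
$\left(24482 + M\right) \left(G{\left(-156,-154 \right)} - 39533\right) = \left(24482 + 32008\right) \left(\left(-28 - 154\right)^{2} - 39533\right) = 56490 \left(\left(-182\right)^{2} - 39533\right) = 56490 \left(33124 - 39533\right) = 56490 \left(-6409\right) = -362044410$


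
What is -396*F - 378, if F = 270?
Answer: -107298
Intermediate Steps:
-396*F - 378 = -396*270 - 378 = -106920 - 378 = -107298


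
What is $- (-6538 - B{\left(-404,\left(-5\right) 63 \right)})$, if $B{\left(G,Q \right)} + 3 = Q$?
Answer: $6220$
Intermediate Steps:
$B{\left(G,Q \right)} = -3 + Q$
$- (-6538 - B{\left(-404,\left(-5\right) 63 \right)}) = - (-6538 - \left(-3 - 315\right)) = - (-6538 - -318) = - (-6538 + 318) = \left(-1\right) \left(-6220\right) = 6220$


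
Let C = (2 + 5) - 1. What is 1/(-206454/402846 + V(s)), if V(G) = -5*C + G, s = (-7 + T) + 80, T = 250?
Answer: 67141/19637904 ≈ 0.0034189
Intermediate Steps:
C = 6 (C = 7 - 1 = 6)
s = 323 (s = (-7 + 250) + 80 = 243 + 80 = 323)
V(G) = -30 + G (V(G) = -5*6 + G = -30 + G)
1/(-206454/402846 + V(s)) = 1/(-206454/402846 + (-30 + 323)) = 1/(-206454*1/402846 + 293) = 1/(-34409/67141 + 293) = 1/(19637904/67141) = 67141/19637904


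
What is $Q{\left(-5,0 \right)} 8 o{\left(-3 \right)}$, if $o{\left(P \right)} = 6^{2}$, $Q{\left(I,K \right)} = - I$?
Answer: $1440$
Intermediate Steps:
$o{\left(P \right)} = 36$
$Q{\left(-5,0 \right)} 8 o{\left(-3 \right)} = \left(-1\right) \left(-5\right) 8 \cdot 36 = 5 \cdot 8 \cdot 36 = 40 \cdot 36 = 1440$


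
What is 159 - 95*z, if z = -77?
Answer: 7474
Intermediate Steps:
159 - 95*z = 159 - 95*(-77) = 159 + 7315 = 7474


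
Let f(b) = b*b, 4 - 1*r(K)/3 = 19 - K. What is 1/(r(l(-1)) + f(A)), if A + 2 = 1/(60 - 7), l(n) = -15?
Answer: -2809/241785 ≈ -0.011618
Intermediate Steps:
r(K) = -45 + 3*K (r(K) = 12 - 3*(19 - K) = 12 + (-57 + 3*K) = -45 + 3*K)
A = -105/53 (A = -2 + 1/(60 - 7) = -2 + 1/53 = -105/53 ≈ -1.9811)
f(b) = b²
1/(r(l(-1)) + f(A)) = 1/((-45 + 3*(-15)) + (-105/53)²) = 1/((-45 - 45) + 11025/2809) = 1/(-90 + 11025/2809) = 1/(-241785/2809) = -2809/241785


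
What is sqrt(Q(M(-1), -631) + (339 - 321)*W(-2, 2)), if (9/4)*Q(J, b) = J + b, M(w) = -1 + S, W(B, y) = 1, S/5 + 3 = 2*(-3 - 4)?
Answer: I*sqrt(2706)/3 ≈ 17.34*I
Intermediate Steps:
S = -85 (S = -15 + 5*(2*(-3 - 4)) = -15 + 5*(2*(-7)) = -15 + 5*(-14) = -15 - 70 = -85)
M(w) = -86 (M(w) = -1 - 85 = -86)
Q(J, b) = 4*J/9 + 4*b/9 (Q(J, b) = 4*(J + b)/9 = 4*J/9 + 4*b/9)
sqrt(Q(M(-1), -631) + (339 - 321)*W(-2, 2)) = sqrt(((4/9)*(-86) + (4/9)*(-631)) + (339 - 321)*1) = sqrt((-344/9 - 2524/9) + 18*1) = sqrt(-956/3 + 18) = sqrt(-902/3) = I*sqrt(2706)/3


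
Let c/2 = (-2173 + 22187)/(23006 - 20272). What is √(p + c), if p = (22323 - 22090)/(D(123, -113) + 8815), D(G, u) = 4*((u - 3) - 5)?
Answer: √1902503676564165/11388477 ≈ 3.8300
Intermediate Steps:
D(G, u) = -32 + 4*u (D(G, u) = 4*((-3 + u) - 5) = 4*(-8 + u) = -32 + 4*u)
c = 20014/1367 (c = 2*((-2173 + 22187)/(23006 - 20272)) = 2*(20014/2734) = 2*(20014*(1/2734)) = 2*(10007/1367) = 20014/1367 ≈ 14.641)
p = 233/8331 (p = (22323 - 22090)/((-32 + 4*(-113)) + 8815) = 233/((-32 - 452) + 8815) = 233/(-484 + 8815) = 233/8331 ≈ 0.027968)
√(p + c) = √(233/8331 + 20014/1367) = √(167055145/11388477) = √1902503676564165/11388477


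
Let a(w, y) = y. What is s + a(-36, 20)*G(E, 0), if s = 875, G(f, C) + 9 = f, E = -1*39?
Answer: -85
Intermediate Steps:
E = -39
G(f, C) = -9 + f
s + a(-36, 20)*G(E, 0) = 875 + 20*(-9 - 39) = 875 + 20*(-48) = 875 - 960 = -85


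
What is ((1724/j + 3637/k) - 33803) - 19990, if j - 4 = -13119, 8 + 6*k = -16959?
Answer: -11970452420203/222522205 ≈ -53794.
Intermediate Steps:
k = -16967/6 (k = -4/3 + (⅙)*(-16959) = -4/3 - 5653/2 = -16967/6 ≈ -2827.8)
j = -13115 (j = 4 - 13119 = -13115)
((1724/j + 3637/k) - 33803) - 19990 = ((1724/(-13115) + 3637/(-16967/6)) - 33803) - 19990 = ((1724*(-1/13115) + 3637*(-6/16967)) - 33803) - 19990 = ((-1724/13115 - 21822/16967) - 33803) - 19990 = (-315446638/222522205 - 33803) - 19990 = -7522233542253/222522205 - 19990 = -11970452420203/222522205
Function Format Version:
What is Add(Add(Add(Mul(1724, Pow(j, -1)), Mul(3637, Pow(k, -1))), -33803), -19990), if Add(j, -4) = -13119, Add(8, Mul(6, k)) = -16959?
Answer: Rational(-11970452420203, 222522205) ≈ -53794.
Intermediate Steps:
k = Rational(-16967, 6) (k = Add(Rational(-4, 3), Mul(Rational(1, 6), -16959)) = Add(Rational(-4, 3), Rational(-5653, 2)) = Rational(-16967, 6) ≈ -2827.8)
j = -13115 (j = Add(4, -13119) = -13115)
Add(Add(Add(Mul(1724, Pow(j, -1)), Mul(3637, Pow(k, -1))), -33803), -19990) = Add(Add(Add(Mul(1724, Pow(-13115, -1)), Mul(3637, Pow(Rational(-16967, 6), -1))), -33803), -19990) = Add(Add(Add(Mul(1724, Rational(-1, 13115)), Mul(3637, Rational(-6, 16967))), -33803), -19990) = Add(Add(Add(Rational(-1724, 13115), Rational(-21822, 16967)), -33803), -19990) = Add(Add(Rational(-315446638, 222522205), -33803), -19990) = Add(Rational(-7522233542253, 222522205), -19990) = Rational(-11970452420203, 222522205)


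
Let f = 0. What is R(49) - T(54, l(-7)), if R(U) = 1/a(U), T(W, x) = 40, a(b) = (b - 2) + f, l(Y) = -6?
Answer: -1879/47 ≈ -39.979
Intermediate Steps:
a(b) = -2 + b (a(b) = (b - 2) + 0 = (-2 + b) + 0 = -2 + b)
R(U) = 1/(-2 + U)
R(49) - T(54, l(-7)) = 1/(-2 + 49) - 1*40 = 1/47 - 40 = -1879/47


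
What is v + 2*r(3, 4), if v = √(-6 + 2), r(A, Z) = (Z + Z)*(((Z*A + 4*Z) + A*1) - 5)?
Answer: 416 + 2*I ≈ 416.0 + 2.0*I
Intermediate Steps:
r(A, Z) = 2*Z*(-5 + A + 4*Z + A*Z) (r(A, Z) = (2*Z)*(((A*Z + 4*Z) + A) - 5) = (2*Z)*(((4*Z + A*Z) + A) - 5) = (2*Z)*((A + 4*Z + A*Z) - 5) = (2*Z)*(-5 + A + 4*Z + A*Z) = 2*Z*(-5 + A + 4*Z + A*Z))
v = 2*I (v = √(-4) = 2*I ≈ 2.0*I)
v + 2*r(3, 4) = 2*I + 2*(2*4*(-5 + 3 + 4*4 + 3*4)) = 2*I + 2*(2*4*(-5 + 3 + 16 + 12)) = 2*I + 2*(2*4*26) = 2*I + 2*208 = 2*I + 416 = 416 + 2*I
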